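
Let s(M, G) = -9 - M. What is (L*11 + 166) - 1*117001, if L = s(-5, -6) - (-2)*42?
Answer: -115955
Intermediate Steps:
L = 80 (L = (-9 - 1*(-5)) - (-2)*42 = (-9 + 5) - 1*(-84) = -4 + 84 = 80)
(L*11 + 166) - 1*117001 = (80*11 + 166) - 1*117001 = (880 + 166) - 117001 = 1046 - 117001 = -115955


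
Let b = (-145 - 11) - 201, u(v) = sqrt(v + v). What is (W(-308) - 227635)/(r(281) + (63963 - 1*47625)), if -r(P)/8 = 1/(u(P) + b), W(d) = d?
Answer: -236272340612133/16935035596574 + 455886*sqrt(562)/8467517798287 ≈ -13.952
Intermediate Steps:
u(v) = sqrt(2)*sqrt(v) (u(v) = sqrt(2*v) = sqrt(2)*sqrt(v))
b = -357 (b = -156 - 201 = -357)
r(P) = -8/(-357 + sqrt(2)*sqrt(P)) (r(P) = -8/(sqrt(2)*sqrt(P) - 357) = -8/(-357 + sqrt(2)*sqrt(P)))
(W(-308) - 227635)/(r(281) + (63963 - 1*47625)) = (-308 - 227635)/(-8/(-357 + sqrt(2)*sqrt(281)) + (63963 - 1*47625)) = -227943/(-8/(-357 + sqrt(562)) + (63963 - 47625)) = -227943/(-8/(-357 + sqrt(562)) + 16338) = -227943/(16338 - 8/(-357 + sqrt(562)))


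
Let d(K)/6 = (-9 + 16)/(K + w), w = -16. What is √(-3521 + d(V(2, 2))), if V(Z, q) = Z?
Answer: 2*I*√881 ≈ 59.363*I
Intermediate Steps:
d(K) = 42/(-16 + K) (d(K) = 6*((-9 + 16)/(K - 16)) = 6*(7/(-16 + K)) = 42/(-16 + K))
√(-3521 + d(V(2, 2))) = √(-3521 + 42/(-16 + 2)) = √(-3521 + 42/(-14)) = √(-3521 + 42*(-1/14)) = √(-3521 - 3) = √(-3524) = 2*I*√881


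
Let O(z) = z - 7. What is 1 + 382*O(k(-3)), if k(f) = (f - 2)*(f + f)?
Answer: 8787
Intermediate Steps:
k(f) = 2*f*(-2 + f) (k(f) = (-2 + f)*(2*f) = 2*f*(-2 + f))
O(z) = -7 + z
1 + 382*O(k(-3)) = 1 + 382*(-7 + 2*(-3)*(-2 - 3)) = 1 + 382*(-7 + 2*(-3)*(-5)) = 1 + 382*(-7 + 30) = 1 + 382*23 = 1 + 8786 = 8787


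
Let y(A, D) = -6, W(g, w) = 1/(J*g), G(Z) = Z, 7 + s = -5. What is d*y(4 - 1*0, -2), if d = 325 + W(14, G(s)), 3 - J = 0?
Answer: -13651/7 ≈ -1950.1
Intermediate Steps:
J = 3 (J = 3 - 1*0 = 3 + 0 = 3)
s = -12 (s = -7 - 5 = -12)
W(g, w) = 1/(3*g)
d = 13651/42 (d = 325 + (⅓)/14 = 325 + (⅓)*(1/14) = 325 + 1/42 = 13651/42 ≈ 325.02)
d*y(4 - 1*0, -2) = (13651/42)*(-6) = -13651/7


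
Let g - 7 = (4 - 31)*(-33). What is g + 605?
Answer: 1503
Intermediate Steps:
g = 898 (g = 7 + (4 - 31)*(-33) = 7 - 27*(-33) = 7 + 891 = 898)
g + 605 = 898 + 605 = 1503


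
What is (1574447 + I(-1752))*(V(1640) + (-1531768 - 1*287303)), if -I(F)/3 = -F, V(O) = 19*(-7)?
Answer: -2854678543964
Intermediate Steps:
V(O) = -133
I(F) = 3*F (I(F) = -(-3)*F = 3*F)
(1574447 + I(-1752))*(V(1640) + (-1531768 - 1*287303)) = (1574447 + 3*(-1752))*(-133 + (-1531768 - 1*287303)) = (1574447 - 5256)*(-133 + (-1531768 - 287303)) = 1569191*(-133 - 1819071) = 1569191*(-1819204) = -2854678543964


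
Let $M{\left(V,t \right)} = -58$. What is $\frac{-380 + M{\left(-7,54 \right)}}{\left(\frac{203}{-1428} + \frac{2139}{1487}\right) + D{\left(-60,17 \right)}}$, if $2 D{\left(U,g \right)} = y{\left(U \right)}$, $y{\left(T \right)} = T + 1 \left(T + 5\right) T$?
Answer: $- \frac{132866424}{491816993} \approx -0.27015$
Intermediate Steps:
$y{\left(T \right)} = T + T \left(5 + T\right)$ ($y{\left(T \right)} = T + 1 \left(5 + T\right) T = T + 1 T \left(5 + T\right) = T + T \left(5 + T\right)$)
$D{\left(U,g \right)} = \frac{U \left(6 + U\right)}{2}$
$\frac{-380 + M{\left(-7,54 \right)}}{\left(\frac{203}{-1428} + \frac{2139}{1487}\right) + D{\left(-60,17 \right)}} = \frac{-380 - 58}{\left(\frac{203}{-1428} + \frac{2139}{1487}\right) + \frac{1}{2} \left(-60\right) \left(6 - 60\right)} = - \frac{438}{\left(203 \left(- \frac{1}{1428}\right) + 2139 \cdot \frac{1}{1487}\right) + \frac{1}{2} \left(-60\right) \left(-54\right)} = - \frac{438}{\left(- \frac{29}{204} + \frac{2139}{1487}\right) + 1620} = - \frac{438}{\frac{393233}{303348} + 1620} = - \frac{438}{\frac{491816993}{303348}} = \left(-438\right) \frac{303348}{491816993} = - \frac{132866424}{491816993}$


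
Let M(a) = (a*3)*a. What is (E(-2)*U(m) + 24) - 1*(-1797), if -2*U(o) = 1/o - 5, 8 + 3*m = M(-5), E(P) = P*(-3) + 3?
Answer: 123501/67 ≈ 1843.3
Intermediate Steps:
M(a) = 3*a² (M(a) = (3*a)*a = 3*a²)
E(P) = 3 - 3*P (E(P) = -3*P + 3 = 3 - 3*P)
m = 67/3 (m = -8/3 + (3*(-5)²)/3 = -8/3 + (3*25)/3 = -8/3 + (⅓)*75 = -8/3 + 25 = 67/3 ≈ 22.333)
U(o) = 5/2 - 1/(2*o) (U(o) = -(1/o - 5)/2 = -(-5 + 1/o)/2 = 5/2 - 1/(2*o))
(E(-2)*U(m) + 24) - 1*(-1797) = ((3 - 3*(-2))*((-1 + 5*(67/3))/(2*(67/3))) + 24) - 1*(-1797) = ((3 + 6)*((½)*(3/67)*(-1 + 335/3)) + 24) + 1797 = (9*((½)*(3/67)*(332/3)) + 24) + 1797 = (9*(166/67) + 24) + 1797 = (1494/67 + 24) + 1797 = 3102/67 + 1797 = 123501/67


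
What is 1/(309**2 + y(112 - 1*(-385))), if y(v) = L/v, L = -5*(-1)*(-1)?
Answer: 497/47454052 ≈ 1.0473e-5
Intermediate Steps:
L = -5 (L = 5*(-1) = -5)
y(v) = -5/v
1/(309**2 + y(112 - 1*(-385))) = 1/(309**2 - 5/(112 - 1*(-385))) = 1/(95481 - 5/(112 + 385)) = 1/(95481 - 5/497) = 1/(47454052/497) = 497/47454052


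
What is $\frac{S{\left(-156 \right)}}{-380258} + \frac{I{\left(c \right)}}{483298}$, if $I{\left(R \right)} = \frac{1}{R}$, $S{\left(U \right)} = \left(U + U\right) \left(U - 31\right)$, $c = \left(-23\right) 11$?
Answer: $- \frac{3566988811897}{23247908256826} \approx -0.15343$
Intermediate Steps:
$c = -253$
$S{\left(U \right)} = 2 U \left(-31 + U\right)$
$\frac{S{\left(-156 \right)}}{-380258} + \frac{I{\left(c \right)}}{483298} = \frac{2 \left(-156\right) \left(-31 - 156\right)}{-380258} + \frac{1}{\left(-253\right) 483298} = 2 \left(-156\right) \left(-187\right) \left(- \frac{1}{380258}\right) - \frac{1}{122274394} = 58344 \left(- \frac{1}{380258}\right) - \frac{1}{122274394} = - \frac{29172}{190129} - \frac{1}{122274394} = - \frac{3566988811897}{23247908256826}$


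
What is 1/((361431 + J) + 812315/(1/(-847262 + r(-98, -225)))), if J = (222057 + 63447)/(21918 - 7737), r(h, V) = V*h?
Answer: -4727/3168658060902555 ≈ -1.4918e-12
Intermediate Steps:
J = 95168/4727 (J = 285504/14181 = 285504*(1/14181) = 95168/4727 ≈ 20.133)
1/((361431 + J) + 812315/(1/(-847262 + r(-98, -225)))) = 1/((361431 + 95168/4727) + 812315/(1/(-847262 - 225*(-98)))) = 1/(1708579505/4727 + 812315/(1/(-847262 + 22050))) = 1/(1708579505/4727 + 812315/(1/(-825212))) = 1/(1708579505/4727 + 812315/(-1/825212)) = 1/(1708579505/4727 + 812315*(-825212)) = 1/(1708579505/4727 - 670332085780) = 1/(-3168658060902555/4727) = -4727/3168658060902555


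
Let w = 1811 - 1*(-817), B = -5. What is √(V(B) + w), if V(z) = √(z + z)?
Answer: √(2628 + I*√10) ≈ 51.264 + 0.0308*I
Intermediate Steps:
V(z) = √2*√z (V(z) = √(2*z) = √2*√z)
w = 2628 (w = 1811 + 817 = 2628)
√(V(B) + w) = √(√2*√(-5) + 2628) = √(√2*(I*√5) + 2628) = √(I*√10 + 2628) = √(2628 + I*√10)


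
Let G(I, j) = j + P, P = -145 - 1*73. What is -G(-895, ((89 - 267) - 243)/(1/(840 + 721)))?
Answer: 657399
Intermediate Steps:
P = -218 (P = -145 - 73 = -218)
G(I, j) = -218 + j (G(I, j) = j - 218 = -218 + j)
-G(-895, ((89 - 267) - 243)/(1/(840 + 721))) = -(-218 + ((89 - 267) - 243)/(1/(840 + 721))) = -(-218 + (-178 - 243)/(1/1561)) = -(-218 - 421/1/1561) = -(-218 - 421*1561) = -(-218 - 657181) = -1*(-657399) = 657399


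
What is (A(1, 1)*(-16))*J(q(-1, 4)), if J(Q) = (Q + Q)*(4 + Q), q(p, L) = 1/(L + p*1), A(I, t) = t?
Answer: -416/9 ≈ -46.222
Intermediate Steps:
q(p, L) = 1/(L + p)
J(Q) = 2*Q*(4 + Q) (J(Q) = (2*Q)*(4 + Q) = 2*Q*(4 + Q))
(A(1, 1)*(-16))*J(q(-1, 4)) = (1*(-16))*(2*(4 + 1/(4 - 1))/(4 - 1)) = -32*(4 + 1/3)/3 = -32*(4 + ⅓)/3 = -32*13/(3*3) = -16*26/9 = -416/9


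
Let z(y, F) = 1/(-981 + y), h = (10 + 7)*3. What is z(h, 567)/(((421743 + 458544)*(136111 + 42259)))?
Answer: -1/146025616736700 ≈ -6.8481e-15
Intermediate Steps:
h = 51 (h = 17*3 = 51)
z(h, 567)/(((421743 + 458544)*(136111 + 42259))) = 1/((-981 + 51)*(((421743 + 458544)*(136111 + 42259)))) = 1/((-930)*((880287*178370))) = -1/930/157016792190 = -1/930*1/157016792190 = -1/146025616736700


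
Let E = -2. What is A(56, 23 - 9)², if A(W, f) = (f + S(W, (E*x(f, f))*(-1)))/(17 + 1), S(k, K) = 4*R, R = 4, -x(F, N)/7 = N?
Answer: 25/9 ≈ 2.7778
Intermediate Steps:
x(F, N) = -7*N
S(k, K) = 16 (S(k, K) = 4*4 = 16)
A(W, f) = 8/9 + f/18 (A(W, f) = (f + 16)/(17 + 1) = (16 + f)/18 = (16 + f)*(1/18) = 8/9 + f/18)
A(56, 23 - 9)² = (8/9 + (23 - 9)/18)² = (8/9 + (1/18)*14)² = (8/9 + 7/9)² = (5/3)² = 25/9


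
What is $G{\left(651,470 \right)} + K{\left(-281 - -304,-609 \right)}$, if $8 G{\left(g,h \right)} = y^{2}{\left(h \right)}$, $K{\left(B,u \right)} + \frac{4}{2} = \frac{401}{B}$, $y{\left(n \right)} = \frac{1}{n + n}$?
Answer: $\frac{2509424023}{162582400} \approx 15.435$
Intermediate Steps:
$y{\left(n \right)} = \frac{1}{2 n}$
$K{\left(B,u \right)} = -2 + \frac{401}{B}$
$G{\left(g,h \right)} = \frac{1}{32 h^{2}}$ ($G{\left(g,h \right)} = \frac{\left(\frac{1}{2 h}\right)^{2}}{8} = \frac{\frac{1}{4} \frac{1}{h^{2}}}{8} = \frac{1}{32 h^{2}}$)
$G{\left(651,470 \right)} + K{\left(-281 - -304,-609 \right)} = \frac{1}{32 \cdot 220900} - \left(2 - \frac{401}{-281 - -304}\right) = \frac{1}{32} \cdot \frac{1}{220900} - \left(2 - \frac{401}{-281 + 304}\right) = \frac{1}{7068800} - \left(2 - \frac{401}{23}\right) = \frac{1}{7068800} + \left(-2 + 401 \cdot \frac{1}{23}\right) = \frac{1}{7068800} + \left(-2 + \frac{401}{23}\right) = \frac{1}{7068800} + \frac{355}{23} = \frac{2509424023}{162582400}$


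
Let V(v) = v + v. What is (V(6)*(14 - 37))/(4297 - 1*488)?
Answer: -276/3809 ≈ -0.072460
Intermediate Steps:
V(v) = 2*v
(V(6)*(14 - 37))/(4297 - 1*488) = ((2*6)*(14 - 37))/(4297 - 1*488) = (12*(-23))/(4297 - 488) = -276/3809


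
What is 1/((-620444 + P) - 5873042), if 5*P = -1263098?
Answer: -5/33730528 ≈ -1.4823e-7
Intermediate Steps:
P = -1263098/5 (P = (⅕)*(-1263098) = -1263098/5 ≈ -2.5262e+5)
1/((-620444 + P) - 5873042) = 1/((-620444 - 1263098/5) - 5873042) = 1/(-4365318/5 - 5873042) = 1/(-33730528/5) = -5/33730528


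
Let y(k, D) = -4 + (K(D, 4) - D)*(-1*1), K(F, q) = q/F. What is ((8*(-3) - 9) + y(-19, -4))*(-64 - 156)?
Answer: 8800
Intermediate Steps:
y(k, D) = -4 + D - 4/D (y(k, D) = -4 + (4/D - D)*(-1*1) = -4 + (-D + 4/D)*(-1) = -4 + (D - 4/D) = -4 + D - 4/D)
((8*(-3) - 9) + y(-19, -4))*(-64 - 156) = ((8*(-3) - 9) + (-4 - 4 - 4/(-4)))*(-64 - 156) = ((-24 - 9) + (-4 - 4 - 4*(-1/4)))*(-220) = (-33 + (-4 - 4 + 1))*(-220) = (-33 - 7)*(-220) = -40*(-220) = 8800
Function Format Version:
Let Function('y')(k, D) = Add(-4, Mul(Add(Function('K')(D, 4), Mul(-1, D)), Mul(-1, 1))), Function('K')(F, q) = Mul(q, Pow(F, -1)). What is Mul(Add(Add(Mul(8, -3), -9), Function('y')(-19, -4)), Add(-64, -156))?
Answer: 8800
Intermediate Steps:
Function('y')(k, D) = Add(-4, D, Mul(-4, Pow(D, -1))) (Function('y')(k, D) = Add(-4, Mul(Add(Mul(4, Pow(D, -1)), Mul(-1, D)), Mul(-1, 1))) = Add(-4, Mul(Add(Mul(-1, D), Mul(4, Pow(D, -1))), -1)) = Add(-4, Add(D, Mul(-4, Pow(D, -1)))) = Add(-4, D, Mul(-4, Pow(D, -1))))
Mul(Add(Add(Mul(8, -3), -9), Function('y')(-19, -4)), Add(-64, -156)) = Mul(Add(Add(Mul(8, -3), -9), Add(-4, -4, Mul(-4, Pow(-4, -1)))), Add(-64, -156)) = Mul(Add(Add(-24, -9), Add(-4, -4, Mul(-4, Rational(-1, 4)))), -220) = Mul(Add(-33, Add(-4, -4, 1)), -220) = Mul(Add(-33, -7), -220) = Mul(-40, -220) = 8800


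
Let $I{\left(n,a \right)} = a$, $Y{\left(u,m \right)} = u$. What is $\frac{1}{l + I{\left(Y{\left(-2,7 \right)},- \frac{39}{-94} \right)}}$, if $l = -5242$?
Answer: $- \frac{94}{492709} \approx -0.00019078$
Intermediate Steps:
$\frac{1}{l + I{\left(Y{\left(-2,7 \right)},- \frac{39}{-94} \right)}} = \frac{1}{-5242 - \frac{39}{-94}} = \frac{1}{-5242 - - \frac{39}{94}} = \frac{1}{-5242 + \frac{39}{94}} = \frac{1}{- \frac{492709}{94}} = - \frac{94}{492709}$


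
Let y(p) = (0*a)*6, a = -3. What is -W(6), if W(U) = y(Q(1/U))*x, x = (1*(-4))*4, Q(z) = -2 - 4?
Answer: 0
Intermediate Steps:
Q(z) = -6
x = -16 (x = -4*4 = -16)
y(p) = 0 (y(p) = (0*(-3))*6 = 0*6 = 0)
W(U) = 0 (W(U) = 0*(-16) = 0)
-W(6) = -1*0 = 0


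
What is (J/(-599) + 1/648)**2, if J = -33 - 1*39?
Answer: 2233035025/150661975104 ≈ 0.014821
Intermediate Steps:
J = -72 (J = -33 - 39 = -72)
(J/(-599) + 1/648)**2 = (-72/(-599) + 1/648)**2 = (-72*(-1/599) + 1/648)**2 = (72/599 + 1/648)**2 = (47255/388152)**2 = 2233035025/150661975104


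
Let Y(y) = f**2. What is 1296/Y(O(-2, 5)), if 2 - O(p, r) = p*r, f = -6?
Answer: 36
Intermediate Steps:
O(p, r) = 2 - p*r
Y(y) = 36 (Y(y) = (-6)**2 = 36)
1296/Y(O(-2, 5)) = 1296/36 = 1296*(1/36) = 36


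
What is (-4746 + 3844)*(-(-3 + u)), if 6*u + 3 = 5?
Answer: -7216/3 ≈ -2405.3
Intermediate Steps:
u = ⅓ (u = -½ + (⅙)*5 = -½ + ⅚ = ⅓ ≈ 0.33333)
(-4746 + 3844)*(-(-3 + u)) = (-4746 + 3844)*(-(-3 + ⅓)) = -(-902)*(-8)/3 = -902*8/3 = -7216/3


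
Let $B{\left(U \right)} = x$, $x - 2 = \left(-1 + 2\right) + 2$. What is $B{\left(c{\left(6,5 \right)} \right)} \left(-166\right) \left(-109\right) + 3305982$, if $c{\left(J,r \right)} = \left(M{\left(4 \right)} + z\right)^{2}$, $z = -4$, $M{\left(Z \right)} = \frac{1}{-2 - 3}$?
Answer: $3396452$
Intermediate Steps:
$M{\left(Z \right)} = - \frac{1}{5}$ ($M{\left(Z \right)} = \frac{1}{-5} = - \frac{1}{5}$)
$c{\left(J,r \right)} = \frac{441}{25}$ ($c{\left(J,r \right)} = \left(- \frac{1}{5} - 4\right)^{2} = \left(- \frac{21}{5}\right)^{2} = \frac{441}{25}$)
$x = 5$ ($x = 2 + \left(\left(-1 + 2\right) + 2\right) = 2 + \left(1 + 2\right) = 2 + 3 = 5$)
$B{\left(U \right)} = 5$
$B{\left(c{\left(6,5 \right)} \right)} \left(-166\right) \left(-109\right) + 3305982 = 5 \left(-166\right) \left(-109\right) + 3305982 = \left(-830\right) \left(-109\right) + 3305982 = 90470 + 3305982 = 3396452$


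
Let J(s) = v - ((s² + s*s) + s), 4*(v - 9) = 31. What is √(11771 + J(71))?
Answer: √6539/2 ≈ 40.432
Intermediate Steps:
v = 67/4 (v = 9 + (¼)*31 = 9 + 31/4 = 67/4 ≈ 16.750)
J(s) = 67/4 - s - 2*s² (J(s) = 67/4 - ((s² + s*s) + s) = 67/4 - ((s² + s²) + s) = 67/4 - (2*s² + s) = 67/4 - (s + 2*s²) = 67/4 + (-s - 2*s²) = 67/4 - s - 2*s²)
√(11771 + J(71)) = √(11771 + (67/4 - 1*71 - 2*71²)) = √(11771 + (67/4 - 71 - 2*5041)) = √(11771 + (67/4 - 71 - 10082)) = √(11771 - 40545/4) = √(6539/4) = √6539/2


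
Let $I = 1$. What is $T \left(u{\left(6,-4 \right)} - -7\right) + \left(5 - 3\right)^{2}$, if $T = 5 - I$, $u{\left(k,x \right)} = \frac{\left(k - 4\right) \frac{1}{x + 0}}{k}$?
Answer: $\frac{95}{3} \approx 31.667$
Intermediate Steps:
$u{\left(k,x \right)} = \frac{-4 + k}{k x}$ ($u{\left(k,x \right)} = \frac{\left(-4 + k\right) \frac{1}{x}}{k} = \frac{\frac{1}{x} \left(-4 + k\right)}{k} = \frac{-4 + k}{k x}$)
$T = 4$ ($T = 5 - 1 = 4$)
$T \left(u{\left(6,-4 \right)} - -7\right) + \left(5 - 3\right)^{2} = 4 \left(\frac{-4 + 6}{6 \left(-4\right)} - -7\right) + \left(5 - 3\right)^{2} = 4 \left(\frac{1}{6} \left(- \frac{1}{4}\right) 2 + 7\right) + 2^{2} = 4 \left(- \frac{1}{12} + 7\right) + 4 = 4 \cdot \frac{83}{12} + 4 = \frac{83}{3} + 4 = \frac{95}{3}$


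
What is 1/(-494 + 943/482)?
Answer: -482/237165 ≈ -0.0020323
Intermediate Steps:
1/(-494 + 943/482) = 1/(-237165/482) = -482/237165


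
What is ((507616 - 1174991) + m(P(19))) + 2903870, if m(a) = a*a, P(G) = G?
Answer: 2236856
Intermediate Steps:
m(a) = a²
((507616 - 1174991) + m(P(19))) + 2903870 = ((507616 - 1174991) + 19²) + 2903870 = (-667375 + 361) + 2903870 = -667014 + 2903870 = 2236856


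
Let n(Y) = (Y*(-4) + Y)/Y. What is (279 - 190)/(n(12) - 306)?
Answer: -89/309 ≈ -0.28803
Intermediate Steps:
n(Y) = -3 (n(Y) = (-4*Y + Y)/Y = (-3*Y)/Y = -3)
(279 - 190)/(n(12) - 306) = (279 - 190)/(-3 - 306) = 89/(-309) = 89*(-1/309) = -89/309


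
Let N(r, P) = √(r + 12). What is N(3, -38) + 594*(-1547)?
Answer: -918918 + √15 ≈ -9.1891e+5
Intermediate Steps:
N(r, P) = √(12 + r)
N(3, -38) + 594*(-1547) = √(12 + 3) + 594*(-1547) = √15 - 918918 = -918918 + √15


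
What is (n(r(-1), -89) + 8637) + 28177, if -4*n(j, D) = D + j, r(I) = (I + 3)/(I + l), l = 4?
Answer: 442033/12 ≈ 36836.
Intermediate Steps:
r(I) = (3 + I)/(4 + I) (r(I) = (I + 3)/(I + 4) = (3 + I)/(4 + I))
n(j, D) = -D/4 - j/4 (n(j, D) = -(D + j)/4 = -D/4 - j/4)
(n(r(-1), -89) + 8637) + 28177 = ((-¼*(-89) - (3 - 1)/(4*(4 - 1))) + 8637) + 28177 = ((89/4 - 2/(4*3)) + 8637) + 28177 = ((89/4 - 2/12) + 8637) + 28177 = ((89/4 - ¼*⅔) + 8637) + 28177 = ((89/4 - ⅙) + 8637) + 28177 = (265/12 + 8637) + 28177 = 103909/12 + 28177 = 442033/12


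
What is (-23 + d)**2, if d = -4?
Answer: 729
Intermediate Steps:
(-23 + d)**2 = (-23 - 4)**2 = (-27)**2 = 729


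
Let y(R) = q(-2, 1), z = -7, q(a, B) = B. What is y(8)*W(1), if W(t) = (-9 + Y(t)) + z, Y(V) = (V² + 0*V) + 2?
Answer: -13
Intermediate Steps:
Y(V) = 2 + V² (Y(V) = (V² + 0) + 2 = V² + 2 = 2 + V²)
y(R) = 1
W(t) = -14 + t² (W(t) = (-9 + (2 + t²)) - 7 = (-7 + t²) - 7 = -14 + t²)
y(8)*W(1) = 1*(-14 + 1²) = 1*(-14 + 1) = 1*(-13) = -13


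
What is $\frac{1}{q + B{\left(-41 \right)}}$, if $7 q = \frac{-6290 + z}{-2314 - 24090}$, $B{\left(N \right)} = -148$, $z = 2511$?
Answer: $- \frac{184828}{27350765} \approx -0.0067577$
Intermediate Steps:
$q = \frac{3779}{184828}$ ($q = \frac{\left(-6290 + 2511\right) \frac{1}{-2314 - 24090}}{7} = \frac{\left(-3779\right) \frac{1}{-26404}}{7} = \frac{\left(-3779\right) \left(- \frac{1}{26404}\right)}{7} = \frac{1}{7} \cdot \frac{3779}{26404} = \frac{3779}{184828} \approx 0.020446$)
$\frac{1}{q + B{\left(-41 \right)}} = \frac{1}{\frac{3779}{184828} - 148} = \frac{1}{- \frac{27350765}{184828}} = - \frac{184828}{27350765}$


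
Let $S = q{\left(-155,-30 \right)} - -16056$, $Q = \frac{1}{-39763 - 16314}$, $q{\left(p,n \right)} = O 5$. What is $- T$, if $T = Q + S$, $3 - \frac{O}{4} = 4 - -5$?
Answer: $- \frac{893643071}{56077} \approx -15936.0$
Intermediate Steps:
$O = -24$ ($O = 12 - 4 \left(4 - -5\right) = 12 - 4 \left(4 + 5\right) = 12 - 36 = -24$)
$q{\left(p,n \right)} = -120$ ($q{\left(p,n \right)} = \left(-24\right) 5 = -120$)
$Q = - \frac{1}{56077}$ ($Q = \frac{1}{-56077} = - \frac{1}{56077} \approx -1.7833 \cdot 10^{-5}$)
$S = 15936$ ($S = -120 - -16056 = -120 + 16056 = 15936$)
$T = \frac{893643071}{56077}$ ($T = - \frac{1}{56077} + 15936 = \frac{893643071}{56077} \approx 15936.0$)
$- T = \left(-1\right) \frac{893643071}{56077} = - \frac{893643071}{56077}$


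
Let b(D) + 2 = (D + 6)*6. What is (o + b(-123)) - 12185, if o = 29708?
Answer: 16819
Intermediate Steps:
b(D) = 34 + 6*D (b(D) = -2 + (D + 6)*6 = -2 + (6 + D)*6 = -2 + (36 + 6*D) = 34 + 6*D)
(o + b(-123)) - 12185 = (29708 + (34 + 6*(-123))) - 12185 = (29708 + (34 - 738)) - 12185 = (29708 - 704) - 12185 = 29004 - 12185 = 16819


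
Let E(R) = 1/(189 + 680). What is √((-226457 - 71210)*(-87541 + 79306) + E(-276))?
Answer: √1851116904802814/869 ≈ 49511.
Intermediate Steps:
E(R) = 1/869
√((-226457 - 71210)*(-87541 + 79306) + E(-276)) = √((-226457 - 71210)*(-87541 + 79306) + 1/869) = √(-297667*(-8235) + 1/869) = √(2451287745 + 1/869) = √(2130169050406/869) = √1851116904802814/869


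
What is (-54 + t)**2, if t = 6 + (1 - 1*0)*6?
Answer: 1764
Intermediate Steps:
t = 12 (t = 6 + (1 + 0)*6 = 6 + 1*6 = 6 + 6 = 12)
(-54 + t)**2 = (-54 + 12)**2 = (-42)**2 = 1764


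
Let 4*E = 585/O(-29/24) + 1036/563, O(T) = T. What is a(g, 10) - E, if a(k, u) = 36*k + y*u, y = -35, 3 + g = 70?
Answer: 35634893/16327 ≈ 2182.6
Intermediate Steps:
g = 67 (g = -3 + 70 = 67)
a(k, u) = -35*u + 36*k (a(k, u) = 36*k - 35*u = -35*u + 36*k)
E = -1968619/16327 (E = (585/((-29/24)) + 1036/563)/4 = (585/((-29*1/24)) + 1036*(1/563))/4 = (585/(-29/24) + 1036/563)/4 = (585*(-24/29) + 1036/563)/4 = (-14040/29 + 1036/563)/4 = (¼)*(-7874476/16327) = -1968619/16327 ≈ -120.57)
a(g, 10) - E = (-35*10 + 36*67) - 1*(-1968619/16327) = (-350 + 2412) + 1968619/16327 = 2062 + 1968619/16327 = 35634893/16327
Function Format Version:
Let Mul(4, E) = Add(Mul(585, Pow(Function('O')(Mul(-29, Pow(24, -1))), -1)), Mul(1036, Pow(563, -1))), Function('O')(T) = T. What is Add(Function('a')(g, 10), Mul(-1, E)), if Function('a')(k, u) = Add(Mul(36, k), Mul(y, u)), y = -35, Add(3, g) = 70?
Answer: Rational(35634893, 16327) ≈ 2182.6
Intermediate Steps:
g = 67 (g = Add(-3, 70) = 67)
Function('a')(k, u) = Add(Mul(-35, u), Mul(36, k)) (Function('a')(k, u) = Add(Mul(36, k), Mul(-35, u)) = Add(Mul(-35, u), Mul(36, k)))
E = Rational(-1968619, 16327) (E = Mul(Rational(1, 4), Add(Mul(585, Pow(Mul(-29, Pow(24, -1)), -1)), Mul(1036, Pow(563, -1)))) = Mul(Rational(1, 4), Add(Mul(585, Pow(Mul(-29, Rational(1, 24)), -1)), Mul(1036, Rational(1, 563)))) = Mul(Rational(1, 4), Add(Mul(585, Pow(Rational(-29, 24), -1)), Rational(1036, 563))) = Mul(Rational(1, 4), Add(Mul(585, Rational(-24, 29)), Rational(1036, 563))) = Mul(Rational(1, 4), Add(Rational(-14040, 29), Rational(1036, 563))) = Mul(Rational(1, 4), Rational(-7874476, 16327)) = Rational(-1968619, 16327) ≈ -120.57)
Add(Function('a')(g, 10), Mul(-1, E)) = Add(Add(Mul(-35, 10), Mul(36, 67)), Mul(-1, Rational(-1968619, 16327))) = Add(Add(-350, 2412), Rational(1968619, 16327)) = Add(2062, Rational(1968619, 16327)) = Rational(35634893, 16327)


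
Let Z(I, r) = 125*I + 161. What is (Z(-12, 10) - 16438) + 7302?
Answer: -10475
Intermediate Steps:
Z(I, r) = 161 + 125*I
(Z(-12, 10) - 16438) + 7302 = ((161 + 125*(-12)) - 16438) + 7302 = ((161 - 1500) - 16438) + 7302 = (-1339 - 16438) + 7302 = -17777 + 7302 = -10475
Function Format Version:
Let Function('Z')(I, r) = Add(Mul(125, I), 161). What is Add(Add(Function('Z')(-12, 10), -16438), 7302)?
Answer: -10475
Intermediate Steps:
Function('Z')(I, r) = Add(161, Mul(125, I))
Add(Add(Function('Z')(-12, 10), -16438), 7302) = Add(Add(Add(161, Mul(125, -12)), -16438), 7302) = Add(Add(Add(161, -1500), -16438), 7302) = Add(Add(-1339, -16438), 7302) = Add(-17777, 7302) = -10475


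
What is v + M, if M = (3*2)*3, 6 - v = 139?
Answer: -115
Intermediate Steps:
v = -133 (v = 6 - 1*139 = 6 - 139 = -133)
M = 18 (M = 6*3 = 18)
v + M = -133 + 18 = -115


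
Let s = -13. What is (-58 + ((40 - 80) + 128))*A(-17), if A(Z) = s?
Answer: -390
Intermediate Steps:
A(Z) = -13
(-58 + ((40 - 80) + 128))*A(-17) = (-58 + ((40 - 80) + 128))*(-13) = (-58 + (-40 + 128))*(-13) = (-58 + 88)*(-13) = 30*(-13) = -390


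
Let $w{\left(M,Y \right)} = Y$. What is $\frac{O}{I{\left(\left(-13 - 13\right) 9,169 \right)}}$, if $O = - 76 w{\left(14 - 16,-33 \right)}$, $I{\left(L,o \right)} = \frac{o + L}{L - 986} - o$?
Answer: $- \frac{203984}{13741} \approx -14.845$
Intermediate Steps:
$I{\left(L,o \right)} = - o + \frac{L + o}{-986 + L}$ ($I{\left(L,o \right)} = \frac{L + o}{-986 + L} - o = - o + \frac{L + o}{-986 + L}$)
$O = 2508$ ($O = \left(-76\right) \left(-33\right) = 2508$)
$\frac{O}{I{\left(\left(-13 - 13\right) 9,169 \right)}} = \frac{2508}{\frac{1}{-986 + \left(-13 - 13\right) 9} \left(\left(-13 - 13\right) 9 + 987 \cdot 169 - \left(-13 - 13\right) 9 \cdot 169\right)} = \frac{2508}{\frac{1}{-986 - 234} \left(\left(-26\right) 9 + 166803 - \left(-26\right) 9 \cdot 169\right)} = \frac{2508}{\frac{1}{-986 - 234} \left(-234 + 166803 - \left(-234\right) 169\right)} = \frac{2508}{\frac{1}{-1220} \left(-234 + 166803 + 39546\right)} = \frac{2508}{\left(- \frac{1}{1220}\right) 206115} = \frac{2508}{- \frac{41223}{244}} = 2508 \left(- \frac{244}{41223}\right) = - \frac{203984}{13741}$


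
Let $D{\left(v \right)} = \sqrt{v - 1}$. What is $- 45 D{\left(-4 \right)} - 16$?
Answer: $-16 - 45 i \sqrt{5} \approx -16.0 - 100.62 i$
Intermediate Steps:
$D{\left(v \right)} = \sqrt{-1 + v}$
$- 45 D{\left(-4 \right)} - 16 = - 45 \sqrt{-1 - 4} - 16 = - 45 \sqrt{-5} - 16 = - 45 i \sqrt{5} - 16 = -16 - 45 i \sqrt{5}$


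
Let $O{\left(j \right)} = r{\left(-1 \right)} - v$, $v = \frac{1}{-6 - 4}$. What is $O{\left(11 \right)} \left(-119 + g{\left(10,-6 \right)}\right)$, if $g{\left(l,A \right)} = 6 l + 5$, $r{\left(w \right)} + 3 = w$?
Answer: $\frac{1053}{5} \approx 210.6$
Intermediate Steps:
$r{\left(w \right)} = -3 + w$
$v = - \frac{1}{10}$ ($v = \frac{1}{-10} = - \frac{1}{10} \approx -0.1$)
$g{\left(l,A \right)} = 5 + 6 l$
$O{\left(j \right)} = - \frac{39}{10}$ ($O{\left(j \right)} = \left(-3 - 1\right) - - \frac{1}{10} = -4 + \frac{1}{10} = - \frac{39}{10}$)
$O{\left(11 \right)} \left(-119 + g{\left(10,-6 \right)}\right) = - \frac{39 \left(-119 + \left(5 + 6 \cdot 10\right)\right)}{10} = - \frac{39 \left(-119 + \left(5 + 60\right)\right)}{10} = - \frac{39 \left(-119 + 65\right)}{10} = \left(- \frac{39}{10}\right) \left(-54\right) = \frac{1053}{5}$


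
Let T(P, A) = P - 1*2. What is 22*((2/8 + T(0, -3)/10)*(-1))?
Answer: -11/10 ≈ -1.1000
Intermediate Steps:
T(P, A) = -2 + P (T(P, A) = P - 2 = -2 + P)
22*((2/8 + T(0, -3)/10)*(-1)) = 22*((2/8 + (-2 + 0)/10)*(-1)) = 22*((2*(⅛) - 2*⅒)*(-1)) = 22*((¼ - ⅕)*(-1)) = 22*((1/20)*(-1)) = 22*(-1/20) = -11/10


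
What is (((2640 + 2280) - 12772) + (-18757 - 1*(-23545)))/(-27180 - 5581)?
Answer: 3064/32761 ≈ 0.093526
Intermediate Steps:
(((2640 + 2280) - 12772) + (-18757 - 1*(-23545)))/(-27180 - 5581) = ((4920 - 12772) + (-18757 + 23545))/(-32761) = (-7852 + 4788)*(-1/32761) = -3064*(-1/32761) = 3064/32761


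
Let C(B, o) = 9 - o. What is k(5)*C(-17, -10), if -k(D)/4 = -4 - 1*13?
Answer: 1292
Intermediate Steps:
k(D) = 68 (k(D) = -4*(-4 - 1*13) = -4*(-4 - 13) = -4*(-17) = 68)
k(5)*C(-17, -10) = 68*(9 - 1*(-10)) = 68*(9 + 10) = 68*19 = 1292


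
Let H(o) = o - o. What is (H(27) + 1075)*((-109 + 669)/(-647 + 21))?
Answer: -301000/313 ≈ -961.66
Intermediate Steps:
H(o) = 0
(H(27) + 1075)*((-109 + 669)/(-647 + 21)) = (0 + 1075)*((-109 + 669)/(-647 + 21)) = 1075*(560/(-626)) = 1075*(560*(-1/626)) = 1075*(-280/313) = -301000/313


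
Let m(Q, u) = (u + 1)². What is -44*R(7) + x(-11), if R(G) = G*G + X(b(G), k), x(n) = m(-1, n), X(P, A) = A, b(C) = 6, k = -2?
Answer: -1968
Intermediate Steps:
m(Q, u) = (1 + u)²
x(n) = (1 + n)²
R(G) = -2 + G² (R(G) = G*G - 2 = G² - 2 = -2 + G²)
-44*R(7) + x(-11) = -44*(-2 + 7²) + (1 - 11)² = -44*(-2 + 49) + (-10)² = -44*47 + 100 = -2068 + 100 = -1968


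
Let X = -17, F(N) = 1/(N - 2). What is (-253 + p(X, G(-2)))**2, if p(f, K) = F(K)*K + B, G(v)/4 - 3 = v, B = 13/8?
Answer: 3980025/64 ≈ 62188.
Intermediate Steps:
F(N) = 1/(-2 + N)
B = 13/8 (B = 13*(1/8) = 13/8 ≈ 1.6250)
G(v) = 12 + 4*v
p(f, K) = 13/8 + K/(-2 + K) (p(f, K) = K/(-2 + K) + 13/8 = 13/8 + K/(-2 + K))
(-253 + p(X, G(-2)))**2 = (-253 + (-26 + 21*(12 + 4*(-2)))/(8*(-2 + (12 + 4*(-2)))))**2 = (-253 + (-26 + 21*(12 - 8))/(8*(-2 + (12 - 8))))**2 = (-253 + (-26 + 21*4)/(8*(-2 + 4)))**2 = (-253 + (1/8)*(-26 + 84)/2)**2 = (-253 + (1/8)*(1/2)*58)**2 = (-253 + 29/8)**2 = (-1995/8)**2 = 3980025/64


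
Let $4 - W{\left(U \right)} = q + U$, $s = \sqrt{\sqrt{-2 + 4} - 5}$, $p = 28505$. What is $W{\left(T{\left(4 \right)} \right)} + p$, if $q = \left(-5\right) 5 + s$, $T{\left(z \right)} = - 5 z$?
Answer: $28554 - \sqrt{-5 + \sqrt{2}} \approx 28554.0 - 1.8936 i$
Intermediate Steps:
$s = \sqrt{-5 + \sqrt{2}}$ ($s = \sqrt{\sqrt{2} - 5} = \sqrt{-5 + \sqrt{2}} \approx 1.8936 i$)
$q = -25 + \sqrt{-5 + \sqrt{2}}$ ($q = \left(-5\right) 5 + \sqrt{-5 + \sqrt{2}} = -25 + \sqrt{-5 + \sqrt{2}} \approx -25.0 + 1.8936 i$)
$W{\left(U \right)} = 29 - U - i \sqrt{5 - \sqrt{2}}$ ($W{\left(U \right)} = 4 - \left(\left(-25 + i \sqrt{5 - \sqrt{2}}\right) + U\right) = 4 - \left(-25 + U + i \sqrt{5 - \sqrt{2}}\right) = 29 - U - i \sqrt{5 - \sqrt{2}}$)
$W{\left(T{\left(4 \right)} \right)} + p = \left(29 - \left(-5\right) 4 - i \sqrt{5 - \sqrt{2}}\right) + 28505 = \left(29 - -20 - i \sqrt{5 - \sqrt{2}}\right) + 28505 = \left(29 + 20 - i \sqrt{5 - \sqrt{2}}\right) + 28505 = \left(49 - i \sqrt{5 - \sqrt{2}}\right) + 28505 = 28554 - i \sqrt{5 - \sqrt{2}}$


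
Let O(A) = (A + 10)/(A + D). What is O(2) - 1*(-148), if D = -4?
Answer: 142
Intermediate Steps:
O(A) = (10 + A)/(-4 + A) (O(A) = (A + 10)/(A - 4) = (10 + A)/(-4 + A))
O(2) - 1*(-148) = (10 + 2)/(-4 + 2) - 1*(-148) = 12/(-2) + 148 = -1/2*12 + 148 = -6 + 148 = 142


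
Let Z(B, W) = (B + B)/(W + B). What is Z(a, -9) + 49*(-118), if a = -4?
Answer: -75158/13 ≈ -5781.4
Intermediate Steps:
Z(B, W) = 2*B/(B + W) (Z(B, W) = (2*B)/(B + W) = 2*B/(B + W))
Z(a, -9) + 49*(-118) = 2*(-4)/(-4 - 9) + 49*(-118) = 2*(-4)/(-13) - 5782 = 2*(-4)*(-1/13) - 5782 = 8/13 - 5782 = -75158/13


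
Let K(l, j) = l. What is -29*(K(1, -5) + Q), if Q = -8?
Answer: 203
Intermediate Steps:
-29*(K(1, -5) + Q) = -29*(1 - 8) = -29*(-7) = 203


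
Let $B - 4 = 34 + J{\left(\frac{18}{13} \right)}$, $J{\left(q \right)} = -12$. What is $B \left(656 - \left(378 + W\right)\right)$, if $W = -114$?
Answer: $10192$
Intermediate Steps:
$B = 26$ ($B = 4 + \left(34 - 12\right) = 4 + 22 = 26$)
$B \left(656 - \left(378 + W\right)\right) = 26 \left(656 - 264\right) = 26 \cdot 392 = 10192$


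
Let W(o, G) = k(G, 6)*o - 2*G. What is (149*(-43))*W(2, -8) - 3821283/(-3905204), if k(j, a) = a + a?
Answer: -1000821859837/3905204 ≈ -2.5628e+5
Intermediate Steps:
k(j, a) = 2*a
W(o, G) = -2*G + 12*o (W(o, G) = (2*6)*o - 2*G = 12*o - 2*G = -2*G + 12*o)
(149*(-43))*W(2, -8) - 3821283/(-3905204) = (149*(-43))*(-2*(-8) + 12*2) - 3821283/(-3905204) = -6407*(16 + 24) - 3821283*(-1)/3905204 = -6407*40 - 1*(-3821283/3905204) = -256280 + 3821283/3905204 = -1000821859837/3905204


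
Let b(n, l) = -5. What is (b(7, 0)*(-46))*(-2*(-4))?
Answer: 1840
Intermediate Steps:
(b(7, 0)*(-46))*(-2*(-4)) = (-5*(-46))*(-2*(-4)) = 230*8 = 1840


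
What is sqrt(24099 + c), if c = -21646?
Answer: sqrt(2453) ≈ 49.528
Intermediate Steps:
sqrt(24099 + c) = sqrt(24099 - 21646) = sqrt(2453)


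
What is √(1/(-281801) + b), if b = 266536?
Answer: 7*√431961316006415/281801 ≈ 516.27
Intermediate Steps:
√(1/(-281801) + b) = √(1/(-281801) + 266536) = √(-1/281801 + 266536) = √(75110111335/281801) = 7*√431961316006415/281801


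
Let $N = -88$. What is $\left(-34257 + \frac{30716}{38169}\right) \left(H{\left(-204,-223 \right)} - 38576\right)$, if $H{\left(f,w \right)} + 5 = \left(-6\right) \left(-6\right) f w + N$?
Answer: $- \frac{2090788246045831}{38169} \approx -5.4777 \cdot 10^{10}$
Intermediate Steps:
$H{\left(f,w \right)} = -93 + 36 f w$ ($H{\left(f,w \right)} = -5 + \left(\left(-6\right) \left(-6\right) f w - 88\right) = -5 + \left(36 f w - 88\right) = -5 + \left(-88 + 36 f w\right) = -93 + 36 f w$)
$\left(-34257 + \frac{30716}{38169}\right) \left(H{\left(-204,-223 \right)} - 38576\right) = \left(-34257 + \frac{30716}{38169}\right) \left(\left(-93 + 36 \left(-204\right) \left(-223\right)\right) - 38576\right) = \left(-34257 + 30716 \cdot \frac{1}{38169}\right) \left(\left(-93 + 1637712\right) - 38576\right) = \left(-34257 + \frac{30716}{38169}\right) \left(1637619 - 38576\right) = \left(- \frac{1307524717}{38169}\right) 1599043 = - \frac{2090788246045831}{38169}$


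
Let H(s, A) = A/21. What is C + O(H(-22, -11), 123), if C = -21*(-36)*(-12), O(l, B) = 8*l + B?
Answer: -188017/21 ≈ -8953.2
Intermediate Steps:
H(s, A) = A/21 (H(s, A) = A*(1/21) = A/21)
O(l, B) = B + 8*l
C = -9072 (C = -(-756)*(-12) = -1*9072 = -9072)
C + O(H(-22, -11), 123) = -9072 + (123 + 8*((1/21)*(-11))) = -9072 + (123 + 8*(-11/21)) = -9072 + (123 - 88/21) = -9072 + 2495/21 = -188017/21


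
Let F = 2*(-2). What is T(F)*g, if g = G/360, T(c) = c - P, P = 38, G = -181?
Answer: 1267/60 ≈ 21.117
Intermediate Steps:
F = -4
T(c) = -38 + c (T(c) = c - 1*38 = c - 38 = -38 + c)
g = -181/360 ≈ -0.50278
T(F)*g = (-38 - 4)*(-181/360) = -42*(-181/360) = 1267/60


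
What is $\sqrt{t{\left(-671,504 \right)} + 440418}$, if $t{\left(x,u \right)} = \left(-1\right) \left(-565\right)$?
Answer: $\sqrt{440983} \approx 664.07$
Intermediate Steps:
$t{\left(x,u \right)} = 565$
$\sqrt{t{\left(-671,504 \right)} + 440418} = \sqrt{565 + 440418} = \sqrt{440983}$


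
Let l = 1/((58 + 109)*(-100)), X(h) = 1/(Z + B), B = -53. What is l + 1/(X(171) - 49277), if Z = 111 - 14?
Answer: -2902987/36208722900 ≈ -8.0174e-5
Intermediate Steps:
Z = 97
X(h) = 1/44 (X(h) = 1/(97 - 53) = 1/44)
l = -1/16700 (l = 1/(167*(-100)) = 1/(-16700) = -1/16700 ≈ -5.9880e-5)
l + 1/(X(171) - 49277) = -1/16700 + 1/(1/44 - 49277) = -1/16700 + 1/(-2168187/44) = -1/16700 - 44/2168187 = -2902987/36208722900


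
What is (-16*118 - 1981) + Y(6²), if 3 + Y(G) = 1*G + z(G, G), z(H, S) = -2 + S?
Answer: -3802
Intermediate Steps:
Y(G) = -5 + 2*G (Y(G) = -3 + (1*G + (-2 + G)) = -3 + (G + (-2 + G)) = -3 + (-2 + 2*G) = -5 + 2*G)
(-16*118 - 1981) + Y(6²) = (-16*118 - 1981) + (-5 + 2*6²) = (-1888 - 1981) + (-5 + 2*36) = -3869 + (-5 + 72) = -3869 + 67 = -3802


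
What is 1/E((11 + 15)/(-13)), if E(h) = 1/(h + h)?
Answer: -4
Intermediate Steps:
E(h) = 1/(2*h)
1/E((11 + 15)/(-13)) = 1/(1/(2*(((11 + 15)/(-13))))) = 1/(1/(2*((26*(-1/13))))) = 1/((½)/(-2)) = 1/((½)*(-½)) = 1/(-¼) = -4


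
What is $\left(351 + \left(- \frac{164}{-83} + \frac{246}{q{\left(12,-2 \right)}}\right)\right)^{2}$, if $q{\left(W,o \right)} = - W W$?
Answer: $\frac{489615075625}{3968064} \approx 1.2339 \cdot 10^{5}$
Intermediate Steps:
$q{\left(W,o \right)} = - W^{2}$
$\left(351 + \left(- \frac{164}{-83} + \frac{246}{q{\left(12,-2 \right)}}\right)\right)^{2} = \left(351 + \left(- \frac{164}{-83} + \frac{246}{\left(-1\right) 12^{2}}\right)\right)^{2} = \left(351 + \left(\left(-164\right) \left(- \frac{1}{83}\right) + \frac{246}{\left(-1\right) 144}\right)\right)^{2} = \left(351 + \left(\frac{164}{83} + \frac{246}{-144}\right)\right)^{2} = \left(351 + \left(\frac{164}{83} + 246 \left(- \frac{1}{144}\right)\right)\right)^{2} = \left(351 + \left(\frac{164}{83} - \frac{41}{24}\right)\right)^{2} = \left(351 + \frac{533}{1992}\right)^{2} = \left(\frac{699725}{1992}\right)^{2} = \frac{489615075625}{3968064}$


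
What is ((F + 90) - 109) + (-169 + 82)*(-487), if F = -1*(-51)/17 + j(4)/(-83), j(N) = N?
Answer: 3515295/83 ≈ 42353.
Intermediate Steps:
F = 245/83 (F = -1*(-51)/17 + 4/(-83) = 51*(1/17) + 4*(-1/83) = 3 - 4/83 = 245/83 ≈ 2.9518)
((F + 90) - 109) + (-169 + 82)*(-487) = ((245/83 + 90) - 109) + (-169 + 82)*(-487) = (7715/83 - 109) - 87*(-487) = -1332/83 + 42369 = 3515295/83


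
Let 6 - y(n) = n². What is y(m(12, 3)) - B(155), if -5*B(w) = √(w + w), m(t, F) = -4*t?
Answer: -2298 + √310/5 ≈ -2294.5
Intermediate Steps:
y(n) = 6 - n²
B(w) = -√2*√w/5 (B(w) = -√(w + w)/5 = -√2*√w/5)
y(m(12, 3)) - B(155) = (6 - (-4*12)²) - (-1)*√2*√155/5 = (6 - 1*(-48)²) - (-1)*√310/5 = (6 - 1*2304) + √310/5 = (6 - 2304) + √310/5 = -2298 + √310/5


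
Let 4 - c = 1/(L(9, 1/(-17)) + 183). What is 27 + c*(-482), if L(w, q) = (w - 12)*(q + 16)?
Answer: -2180152/1149 ≈ -1897.4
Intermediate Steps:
L(w, q) = (-12 + w)*(16 + q)
c = 9175/2298 (c = 4 - 1/((-192 - 12/(-17) + 16*9 + 9/(-17)) + 183) = 4 - 1/((-192 - 12*(-1/17) + 144 - 1/17*9) + 183) = 4 - 1/((-192 + 12/17 + 144 - 9/17) + 183) = 4 - 1/(-813/17 + 183) = 4 - 1/2298/17 = 4 - 1*17/2298 = 4 - 17/2298 = 9175/2298 ≈ 3.9926)
27 + c*(-482) = 27 + (9175/2298)*(-482) = 27 - 2211175/1149 = -2180152/1149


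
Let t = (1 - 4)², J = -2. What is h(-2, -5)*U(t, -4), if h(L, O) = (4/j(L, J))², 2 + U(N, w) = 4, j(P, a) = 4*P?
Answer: ½ ≈ 0.50000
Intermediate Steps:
t = 9 (t = (-3)² = 9)
U(N, w) = 2 (U(N, w) = -2 + 4 = 2)
h(L, O) = L⁻² (h(L, O) = (4/((4*L)))² = (4*(1/(4*L)))² = (1/L)² = L⁻²)
h(-2, -5)*U(t, -4) = 2/(-2)² = (¼)*2 = ½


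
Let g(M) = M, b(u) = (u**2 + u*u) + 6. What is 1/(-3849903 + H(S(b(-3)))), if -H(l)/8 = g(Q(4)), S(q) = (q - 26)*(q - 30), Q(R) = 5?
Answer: -1/3849943 ≈ -2.5974e-7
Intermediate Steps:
b(u) = 6 + 2*u**2 (b(u) = (u**2 + u**2) + 6 = 2*u**2 + 6 = 6 + 2*u**2)
S(q) = (-30 + q)*(-26 + q) (S(q) = (-26 + q)*(-30 + q) = (-30 + q)*(-26 + q))
H(l) = -40 (H(l) = -8*5 = -40)
1/(-3849903 + H(S(b(-3)))) = 1/(-3849903 - 40) = 1/(-3849943) = -1/3849943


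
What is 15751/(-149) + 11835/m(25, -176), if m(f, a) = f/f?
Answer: 1747664/149 ≈ 11729.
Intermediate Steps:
m(f, a) = 1
15751/(-149) + 11835/m(25, -176) = 15751/(-149) + 11835/1 = 15751*(-1/149) + 11835*1 = -15751/149 + 11835 = 1747664/149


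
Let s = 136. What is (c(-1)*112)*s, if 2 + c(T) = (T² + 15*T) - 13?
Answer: -441728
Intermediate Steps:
c(T) = -15 + T² + 15*T (c(T) = -2 + ((T² + 15*T) - 13) = -2 + (-13 + T² + 15*T) = -15 + T² + 15*T)
(c(-1)*112)*s = ((-15 + (-1)² + 15*(-1))*112)*136 = ((-15 + 1 - 15)*112)*136 = -29*112*136 = -3248*136 = -441728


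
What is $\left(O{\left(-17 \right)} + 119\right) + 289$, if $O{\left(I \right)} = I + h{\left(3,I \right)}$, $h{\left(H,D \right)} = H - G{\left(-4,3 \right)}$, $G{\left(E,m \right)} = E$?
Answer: $398$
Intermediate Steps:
$h{\left(H,D \right)} = 4 + H$ ($h{\left(H,D \right)} = H - -4 = H + 4 = 4 + H$)
$O{\left(I \right)} = 7 + I$ ($O{\left(I \right)} = I + \left(4 + 3\right) = I + 7 = 7 + I$)
$\left(O{\left(-17 \right)} + 119\right) + 289 = \left(\left(7 - 17\right) + 119\right) + 289 = \left(-10 + 119\right) + 289 = 109 + 289 = 398$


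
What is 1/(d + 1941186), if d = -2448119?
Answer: -1/506933 ≈ -1.9726e-6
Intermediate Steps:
1/(d + 1941186) = 1/(-2448119 + 1941186) = 1/(-506933) = -1/506933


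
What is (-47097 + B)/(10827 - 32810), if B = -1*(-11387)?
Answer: 35710/21983 ≈ 1.6244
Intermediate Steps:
B = 11387
(-47097 + B)/(10827 - 32810) = (-47097 + 11387)/(10827 - 32810) = -35710/(-21983) = -35710*(-1/21983) = 35710/21983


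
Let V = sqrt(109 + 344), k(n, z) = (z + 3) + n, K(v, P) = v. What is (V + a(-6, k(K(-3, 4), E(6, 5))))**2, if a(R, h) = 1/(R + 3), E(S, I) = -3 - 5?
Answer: 4078/9 - 2*sqrt(453)/3 ≈ 438.92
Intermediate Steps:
E(S, I) = -8
k(n, z) = 3 + n + z (k(n, z) = (3 + z) + n = 3 + n + z)
V = sqrt(453) ≈ 21.284
a(R, h) = 1/(3 + R)
(V + a(-6, k(K(-3, 4), E(6, 5))))**2 = (sqrt(453) + 1/(3 - 6))**2 = (sqrt(453) + 1/(-3))**2 = (sqrt(453) - 1/3)**2 = (-1/3 + sqrt(453))**2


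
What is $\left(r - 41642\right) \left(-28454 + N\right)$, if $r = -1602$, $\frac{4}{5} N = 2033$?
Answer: $1120570961$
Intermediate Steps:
$N = \frac{10165}{4}$ ($N = \frac{5}{4} \cdot 2033 = \frac{10165}{4} \approx 2541.3$)
$\left(r - 41642\right) \left(-28454 + N\right) = \left(-1602 - 41642\right) \left(-28454 + \frac{10165}{4}\right) = \left(-43244\right) \left(- \frac{103651}{4}\right) = 1120570961$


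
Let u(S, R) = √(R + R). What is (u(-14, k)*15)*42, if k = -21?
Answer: 630*I*√42 ≈ 4082.9*I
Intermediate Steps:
u(S, R) = √2*√R (u(S, R) = √(2*R) = √2*√R)
(u(-14, k)*15)*42 = ((√2*√(-21))*15)*42 = ((√2*(I*√21))*15)*42 = ((I*√42)*15)*42 = (15*I*√42)*42 = 630*I*√42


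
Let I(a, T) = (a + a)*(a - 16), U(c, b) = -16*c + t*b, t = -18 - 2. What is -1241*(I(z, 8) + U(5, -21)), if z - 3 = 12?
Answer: -384710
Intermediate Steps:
t = -20
z = 15 (z = 3 + 12 = 15)
U(c, b) = -20*b - 16*c (U(c, b) = -16*c - 20*b = -20*b - 16*c)
I(a, T) = 2*a*(-16 + a) (I(a, T) = (2*a)*(-16 + a) = 2*a*(-16 + a))
-1241*(I(z, 8) + U(5, -21)) = -1241*(2*15*(-16 + 15) + (-20*(-21) - 16*5)) = -1241*(2*15*(-1) + (420 - 80)) = -1241*(-30 + 340) = -1241*310 = -384710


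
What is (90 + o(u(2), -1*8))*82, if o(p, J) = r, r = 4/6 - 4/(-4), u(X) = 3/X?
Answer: 22550/3 ≈ 7516.7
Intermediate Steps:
r = 5/3 (r = 4*(1/6) - 4*(-1/4) = 2/3 + 1 = 5/3 ≈ 1.6667)
o(p, J) = 5/3
(90 + o(u(2), -1*8))*82 = (90 + 5/3)*82 = (275/3)*82 = 22550/3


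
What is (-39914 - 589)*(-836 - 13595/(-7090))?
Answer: 47904072687/1418 ≈ 3.3783e+7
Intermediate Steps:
(-39914 - 589)*(-836 - 13595/(-7090)) = -40503*(-836 - 13595*(-1/7090)) = -40503*(-836 + 2719/1418) = -40503*(-1182729/1418) = 47904072687/1418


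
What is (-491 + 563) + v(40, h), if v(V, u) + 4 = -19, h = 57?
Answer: 49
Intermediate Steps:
v(V, u) = -23 (v(V, u) = -4 - 19 = -23)
(-491 + 563) + v(40, h) = (-491 + 563) - 23 = 72 - 23 = 49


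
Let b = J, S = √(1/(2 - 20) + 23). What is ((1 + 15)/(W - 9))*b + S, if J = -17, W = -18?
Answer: 272/27 + √826/6 ≈ 14.864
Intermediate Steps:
S = √826/6 (S = √(1/(-18) + 23) = √(-1/18 + 23) = √(413/18) = √826/6 ≈ 4.7900)
b = -17
((1 + 15)/(W - 9))*b + S = ((1 + 15)/(-18 - 9))*(-17) + √826/6 = (16/(-27))*(-17) + √826/6 = (16*(-1/27))*(-17) + √826/6 = -16/27*(-17) + √826/6 = 272/27 + √826/6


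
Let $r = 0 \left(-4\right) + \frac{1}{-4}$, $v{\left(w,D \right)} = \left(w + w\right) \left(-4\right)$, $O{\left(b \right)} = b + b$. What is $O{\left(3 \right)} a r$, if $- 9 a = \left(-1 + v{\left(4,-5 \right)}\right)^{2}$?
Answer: $\frac{363}{2} \approx 181.5$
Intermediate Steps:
$O{\left(b \right)} = 2 b$
$v{\left(w,D \right)} = - 8 w$ ($v{\left(w,D \right)} = 2 w \left(-4\right) = - 8 w$)
$r = - \frac{1}{4}$ ($r = 0 - \frac{1}{4} = - \frac{1}{4} \approx -0.25$)
$a = -121$ ($a = - \frac{\left(-1 - 32\right)^{2}}{9} = - \frac{\left(-33\right)^{2}}{9} = \left(- \frac{1}{9}\right) 1089 = -121$)
$O{\left(3 \right)} a r = 2 \cdot 3 \left(-121\right) \left(- \frac{1}{4}\right) = 6 \left(-121\right) \left(- \frac{1}{4}\right) = \left(-726\right) \left(- \frac{1}{4}\right) = \frac{363}{2}$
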